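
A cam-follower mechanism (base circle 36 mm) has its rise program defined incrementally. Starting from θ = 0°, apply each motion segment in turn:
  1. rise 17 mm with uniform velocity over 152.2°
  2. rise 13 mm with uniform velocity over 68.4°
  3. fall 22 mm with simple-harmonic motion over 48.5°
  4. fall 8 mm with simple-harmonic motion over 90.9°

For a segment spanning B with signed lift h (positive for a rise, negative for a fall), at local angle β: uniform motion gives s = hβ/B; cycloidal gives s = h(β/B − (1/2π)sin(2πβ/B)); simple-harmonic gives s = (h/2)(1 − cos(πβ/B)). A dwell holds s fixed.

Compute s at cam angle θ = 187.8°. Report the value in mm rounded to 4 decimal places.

seg 1 [0°–152.2°] uniform, h=17: full span → s += 17 → s = 17.0000
seg 2 [152.2°–220.6°] uniform, h=13: θ=187.8° here. β=35.6, B=68.4. 13·35.6/68.4 = 6.7661 → s = 23.7661

23.7661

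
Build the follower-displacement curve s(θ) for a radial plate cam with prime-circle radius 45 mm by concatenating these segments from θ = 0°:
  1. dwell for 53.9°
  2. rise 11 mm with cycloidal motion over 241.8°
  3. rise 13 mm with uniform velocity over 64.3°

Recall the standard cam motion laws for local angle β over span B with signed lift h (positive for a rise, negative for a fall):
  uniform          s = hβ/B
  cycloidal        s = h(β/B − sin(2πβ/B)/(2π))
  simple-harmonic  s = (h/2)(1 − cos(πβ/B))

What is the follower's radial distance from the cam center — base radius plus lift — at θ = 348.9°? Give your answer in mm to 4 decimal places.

seg 1 [0°–53.9°] dwell: s stays 0.0000
seg 2 [53.9°–295.7°] cycloidal, h=11: full span → s += 11 → s = 11.0000
seg 3 [295.7°–360°] uniform, h=13: θ=348.9° here. β=53.2, B=64.3. 13·53.2/64.3 = 10.7558 → s = 21.7558
radial distance = base radius + s = 45 + 21.7558 = 66.7558

66.7558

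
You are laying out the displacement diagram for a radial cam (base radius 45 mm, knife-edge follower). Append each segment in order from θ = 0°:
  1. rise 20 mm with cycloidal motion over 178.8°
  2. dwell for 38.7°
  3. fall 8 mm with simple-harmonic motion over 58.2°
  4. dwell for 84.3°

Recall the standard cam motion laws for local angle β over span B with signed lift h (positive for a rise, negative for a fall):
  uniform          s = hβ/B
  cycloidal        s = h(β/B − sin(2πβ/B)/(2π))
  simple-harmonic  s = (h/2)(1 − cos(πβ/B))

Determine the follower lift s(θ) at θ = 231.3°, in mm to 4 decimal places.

seg 1 [0°–178.8°] cycloidal, h=20: full span → s += 20 → s = 20.0000
seg 2 [178.8°–217.5°] dwell: s stays 20.0000
seg 3 [217.5°–275.7°] simple-harmonic, h=-8: θ=231.3° here. β=13.8, B=58.2. -8/2·(1 − cos(π·0.2371)) = -1.0594 → s = 18.9406

18.9406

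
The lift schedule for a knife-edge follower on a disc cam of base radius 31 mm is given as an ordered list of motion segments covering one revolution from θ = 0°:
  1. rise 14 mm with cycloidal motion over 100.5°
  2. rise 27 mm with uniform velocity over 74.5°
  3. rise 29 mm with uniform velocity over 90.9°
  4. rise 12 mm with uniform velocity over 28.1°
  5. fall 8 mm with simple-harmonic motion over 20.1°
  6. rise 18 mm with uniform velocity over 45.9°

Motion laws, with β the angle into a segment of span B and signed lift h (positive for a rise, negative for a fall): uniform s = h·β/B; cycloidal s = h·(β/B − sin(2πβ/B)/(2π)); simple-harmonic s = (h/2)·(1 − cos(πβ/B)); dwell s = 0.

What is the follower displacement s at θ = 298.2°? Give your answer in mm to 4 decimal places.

seg 1 [0°–100.5°] cycloidal, h=14: full span → s += 14 → s = 14.0000
seg 2 [100.5°–175°] uniform, h=27: full span → s += 27 → s = 41.0000
seg 3 [175°–265.9°] uniform, h=29: full span → s += 29 → s = 70.0000
seg 4 [265.9°–294°] uniform, h=12: full span → s += 12 → s = 82.0000
seg 5 [294°–314.1°] simple-harmonic, h=-8: θ=298.2° here. β=4.2, B=20.1. -8/2·(1 − cos(π·0.2090)) = -0.8314 → s = 81.1686

81.1686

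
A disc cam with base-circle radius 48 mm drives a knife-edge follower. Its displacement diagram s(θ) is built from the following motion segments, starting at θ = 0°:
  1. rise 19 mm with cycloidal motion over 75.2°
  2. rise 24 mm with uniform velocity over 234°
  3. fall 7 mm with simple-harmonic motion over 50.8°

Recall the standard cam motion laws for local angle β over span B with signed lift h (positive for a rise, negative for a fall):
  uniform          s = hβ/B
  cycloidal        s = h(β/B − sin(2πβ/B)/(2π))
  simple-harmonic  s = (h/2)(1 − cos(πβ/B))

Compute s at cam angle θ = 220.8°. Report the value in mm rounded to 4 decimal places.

seg 1 [0°–75.2°] cycloidal, h=19: full span → s += 19 → s = 19.0000
seg 2 [75.2°–309.2°] uniform, h=24: θ=220.8° here. β=145.6, B=234. 24·145.6/234 = 14.9333 → s = 33.9333

33.9333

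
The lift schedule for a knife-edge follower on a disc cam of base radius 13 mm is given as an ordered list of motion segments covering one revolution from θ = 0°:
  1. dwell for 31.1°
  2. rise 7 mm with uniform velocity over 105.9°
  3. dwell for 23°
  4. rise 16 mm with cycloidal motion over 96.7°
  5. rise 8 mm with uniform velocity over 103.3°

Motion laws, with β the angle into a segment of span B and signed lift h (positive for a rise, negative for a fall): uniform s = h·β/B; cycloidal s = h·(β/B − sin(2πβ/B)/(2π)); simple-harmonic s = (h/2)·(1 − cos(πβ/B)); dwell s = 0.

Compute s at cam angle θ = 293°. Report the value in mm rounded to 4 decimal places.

seg 1 [0°–31.1°] dwell: s stays 0.0000
seg 2 [31.1°–137°] uniform, h=7: full span → s += 7 → s = 7.0000
seg 3 [137°–160°] dwell: s stays 7.0000
seg 4 [160°–256.7°] cycloidal, h=16: full span → s += 16 → s = 23.0000
seg 5 [256.7°–360°] uniform, h=8: θ=293° here. β=36.3, B=103.3. 8·36.3/103.3 = 2.8112 → s = 25.8112

25.8112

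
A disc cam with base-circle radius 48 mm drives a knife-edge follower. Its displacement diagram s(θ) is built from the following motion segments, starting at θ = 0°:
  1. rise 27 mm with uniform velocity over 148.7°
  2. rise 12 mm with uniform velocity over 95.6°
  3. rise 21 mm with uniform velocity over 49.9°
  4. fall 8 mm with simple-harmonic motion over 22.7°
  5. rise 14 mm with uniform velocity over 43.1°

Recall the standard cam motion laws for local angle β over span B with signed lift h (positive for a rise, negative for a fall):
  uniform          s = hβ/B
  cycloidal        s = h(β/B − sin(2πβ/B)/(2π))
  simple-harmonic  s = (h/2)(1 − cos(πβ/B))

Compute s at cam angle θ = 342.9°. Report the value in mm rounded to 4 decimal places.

seg 1 [0°–148.7°] uniform, h=27: full span → s += 27 → s = 27.0000
seg 2 [148.7°–244.3°] uniform, h=12: full span → s += 12 → s = 39.0000
seg 3 [244.3°–294.2°] uniform, h=21: full span → s += 21 → s = 60.0000
seg 4 [294.2°–316.9°] simple-harmonic, h=-8: full span → s += -8 → s = 52.0000
seg 5 [316.9°–360°] uniform, h=14: θ=342.9° here. β=26, B=43.1. 14·26/43.1 = 8.4455 → s = 60.4455

60.4455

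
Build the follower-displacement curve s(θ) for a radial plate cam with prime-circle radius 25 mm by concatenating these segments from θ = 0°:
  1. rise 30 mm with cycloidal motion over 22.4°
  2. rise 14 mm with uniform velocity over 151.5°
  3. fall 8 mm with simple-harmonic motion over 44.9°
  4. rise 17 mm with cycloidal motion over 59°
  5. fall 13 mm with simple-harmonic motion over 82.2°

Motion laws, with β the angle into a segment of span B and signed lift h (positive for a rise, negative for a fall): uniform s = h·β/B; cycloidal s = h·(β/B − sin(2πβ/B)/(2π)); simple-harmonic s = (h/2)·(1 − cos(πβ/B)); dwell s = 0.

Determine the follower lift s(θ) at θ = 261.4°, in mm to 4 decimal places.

seg 1 [0°–22.4°] cycloidal, h=30: full span → s += 30 → s = 30.0000
seg 2 [22.4°–173.9°] uniform, h=14: full span → s += 14 → s = 44.0000
seg 3 [173.9°–218.8°] simple-harmonic, h=-8: full span → s += -8 → s = 36.0000
seg 4 [218.8°–277.8°] cycloidal, h=17: θ=261.4° here. β=42.6, B=59. 17·(0.7220 − sin(2π·0.7220)/(2π)) = 14.9385 → s = 50.9385

50.9385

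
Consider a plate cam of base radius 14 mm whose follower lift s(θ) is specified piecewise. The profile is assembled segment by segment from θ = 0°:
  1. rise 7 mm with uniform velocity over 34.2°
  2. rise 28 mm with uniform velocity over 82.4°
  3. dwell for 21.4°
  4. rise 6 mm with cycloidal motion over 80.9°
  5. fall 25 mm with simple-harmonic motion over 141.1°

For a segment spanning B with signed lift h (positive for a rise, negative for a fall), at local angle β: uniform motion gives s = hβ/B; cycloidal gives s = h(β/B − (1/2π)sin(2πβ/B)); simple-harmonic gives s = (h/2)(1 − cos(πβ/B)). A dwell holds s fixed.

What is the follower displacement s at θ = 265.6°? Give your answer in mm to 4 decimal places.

seg 1 [0°–34.2°] uniform, h=7: full span → s += 7 → s = 7.0000
seg 2 [34.2°–116.6°] uniform, h=28: full span → s += 28 → s = 35.0000
seg 3 [116.6°–138°] dwell: s stays 35.0000
seg 4 [138°–218.9°] cycloidal, h=6: full span → s += 6 → s = 41.0000
seg 5 [218.9°–360°] simple-harmonic, h=-25: θ=265.6° here. β=46.7, B=141.1. -25/2·(1 − cos(π·0.3310)) = -6.1698 → s = 34.8302

34.8302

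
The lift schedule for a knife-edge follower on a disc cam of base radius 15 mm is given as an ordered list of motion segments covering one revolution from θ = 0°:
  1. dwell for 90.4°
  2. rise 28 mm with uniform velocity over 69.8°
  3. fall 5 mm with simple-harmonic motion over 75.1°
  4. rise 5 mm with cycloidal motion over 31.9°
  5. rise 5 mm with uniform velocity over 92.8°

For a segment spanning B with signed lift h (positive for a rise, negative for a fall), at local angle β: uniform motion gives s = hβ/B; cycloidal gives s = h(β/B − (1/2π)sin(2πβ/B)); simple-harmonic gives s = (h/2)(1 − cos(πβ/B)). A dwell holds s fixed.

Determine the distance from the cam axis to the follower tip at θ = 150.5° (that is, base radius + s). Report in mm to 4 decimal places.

seg 1 [0°–90.4°] dwell: s stays 0.0000
seg 2 [90.4°–160.2°] uniform, h=28: θ=150.5° here. β=60.1, B=69.8. 28·60.1/69.8 = 24.1089 → s = 24.1089
radial distance = base radius + s = 15 + 24.1089 = 39.1089

39.1089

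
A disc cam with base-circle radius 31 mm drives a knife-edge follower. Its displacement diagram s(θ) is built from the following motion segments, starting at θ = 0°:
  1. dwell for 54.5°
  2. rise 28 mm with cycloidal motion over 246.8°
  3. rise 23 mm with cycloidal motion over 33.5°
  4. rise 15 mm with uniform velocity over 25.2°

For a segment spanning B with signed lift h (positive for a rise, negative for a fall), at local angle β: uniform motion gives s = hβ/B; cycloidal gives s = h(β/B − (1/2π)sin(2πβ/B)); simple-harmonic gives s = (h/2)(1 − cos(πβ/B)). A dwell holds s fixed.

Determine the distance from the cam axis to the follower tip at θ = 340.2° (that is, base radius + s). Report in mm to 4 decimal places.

seg 1 [0°–54.5°] dwell: s stays 0.0000
seg 2 [54.5°–301.3°] cycloidal, h=28: full span → s += 28 → s = 28.0000
seg 3 [301.3°–334.8°] cycloidal, h=23: full span → s += 23 → s = 51.0000
seg 4 [334.8°–360°] uniform, h=15: θ=340.2° here. β=5.4, B=25.2. 15·5.4/25.2 = 3.2143 → s = 54.2143
radial distance = base radius + s = 31 + 54.2143 = 85.2143

85.2143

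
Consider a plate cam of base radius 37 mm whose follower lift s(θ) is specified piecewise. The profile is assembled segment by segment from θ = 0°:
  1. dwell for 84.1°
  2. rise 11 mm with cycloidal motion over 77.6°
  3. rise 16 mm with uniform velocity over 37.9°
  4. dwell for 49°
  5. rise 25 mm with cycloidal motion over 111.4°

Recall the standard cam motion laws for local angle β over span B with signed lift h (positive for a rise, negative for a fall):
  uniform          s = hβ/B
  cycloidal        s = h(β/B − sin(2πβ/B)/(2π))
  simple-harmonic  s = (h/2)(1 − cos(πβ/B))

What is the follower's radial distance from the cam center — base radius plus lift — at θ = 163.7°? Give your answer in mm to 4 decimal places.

seg 1 [0°–84.1°] dwell: s stays 0.0000
seg 2 [84.1°–161.7°] cycloidal, h=11: full span → s += 11 → s = 11.0000
seg 3 [161.7°–199.6°] uniform, h=16: θ=163.7° here. β=2, B=37.9. 16·2/37.9 = 0.8443 → s = 11.8443
radial distance = base radius + s = 37 + 11.8443 = 48.8443

48.8443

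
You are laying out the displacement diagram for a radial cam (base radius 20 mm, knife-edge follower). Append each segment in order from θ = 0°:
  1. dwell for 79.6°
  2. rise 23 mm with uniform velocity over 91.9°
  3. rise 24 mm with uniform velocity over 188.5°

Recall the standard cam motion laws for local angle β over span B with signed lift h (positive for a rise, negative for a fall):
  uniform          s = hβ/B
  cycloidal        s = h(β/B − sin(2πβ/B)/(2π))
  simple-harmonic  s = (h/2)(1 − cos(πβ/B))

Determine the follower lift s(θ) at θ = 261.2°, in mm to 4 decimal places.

seg 1 [0°–79.6°] dwell: s stays 0.0000
seg 2 [79.6°–171.5°] uniform, h=23: full span → s += 23 → s = 23.0000
seg 3 [171.5°–360°] uniform, h=24: θ=261.2° here. β=89.7, B=188.5. 24·89.7/188.5 = 11.4207 → s = 34.4207

34.4207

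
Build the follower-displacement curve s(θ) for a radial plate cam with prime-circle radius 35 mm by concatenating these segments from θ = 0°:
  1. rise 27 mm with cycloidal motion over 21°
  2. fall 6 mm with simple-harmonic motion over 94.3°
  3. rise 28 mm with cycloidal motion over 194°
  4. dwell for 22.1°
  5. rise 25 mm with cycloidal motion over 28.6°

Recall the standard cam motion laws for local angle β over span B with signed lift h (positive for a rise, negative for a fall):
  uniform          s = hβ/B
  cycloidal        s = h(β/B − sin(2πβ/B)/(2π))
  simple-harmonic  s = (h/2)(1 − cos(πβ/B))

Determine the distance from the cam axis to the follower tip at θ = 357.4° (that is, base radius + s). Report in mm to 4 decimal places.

seg 1 [0°–21°] cycloidal, h=27: full span → s += 27 → s = 27.0000
seg 2 [21°–115.3°] simple-harmonic, h=-6: full span → s += -6 → s = 21.0000
seg 3 [115.3°–309.3°] cycloidal, h=28: full span → s += 28 → s = 49.0000
seg 4 [309.3°–331.4°] dwell: s stays 49.0000
seg 5 [331.4°–360°] cycloidal, h=25: θ=357.4° here. β=26, B=28.6. 25·(0.9091 − sin(2π·0.9091)/(2π)) = 24.8784 → s = 73.8784
radial distance = base radius + s = 35 + 73.8784 = 108.8784

108.8784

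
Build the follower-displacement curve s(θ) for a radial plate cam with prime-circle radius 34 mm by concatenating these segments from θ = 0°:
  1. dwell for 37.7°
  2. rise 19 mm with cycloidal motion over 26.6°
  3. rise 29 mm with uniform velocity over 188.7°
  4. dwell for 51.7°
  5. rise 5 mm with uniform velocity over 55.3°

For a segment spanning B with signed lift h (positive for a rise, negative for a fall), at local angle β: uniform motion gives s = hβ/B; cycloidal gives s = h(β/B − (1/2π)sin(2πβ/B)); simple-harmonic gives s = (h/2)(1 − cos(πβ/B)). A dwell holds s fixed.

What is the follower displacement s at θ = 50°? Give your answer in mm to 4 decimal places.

seg 1 [0°–37.7°] dwell: s stays 0.0000
seg 2 [37.7°–64.3°] cycloidal, h=19: θ=50° here. β=12.3, B=26.6. 19·(0.4624 − sin(2π·0.4624)/(2π)) = 8.0781 → s = 8.0781

8.0781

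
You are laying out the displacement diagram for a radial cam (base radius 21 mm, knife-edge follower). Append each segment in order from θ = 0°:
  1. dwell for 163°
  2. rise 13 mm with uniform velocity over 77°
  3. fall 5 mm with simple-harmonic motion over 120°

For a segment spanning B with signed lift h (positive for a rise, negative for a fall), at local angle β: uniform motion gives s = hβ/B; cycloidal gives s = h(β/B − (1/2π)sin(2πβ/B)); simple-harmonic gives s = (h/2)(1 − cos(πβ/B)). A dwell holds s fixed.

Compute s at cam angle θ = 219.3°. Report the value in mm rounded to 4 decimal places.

seg 1 [0°–163°] dwell: s stays 0.0000
seg 2 [163°–240°] uniform, h=13: θ=219.3° here. β=56.3, B=77. 13·56.3/77 = 9.5052 → s = 9.5052

9.5052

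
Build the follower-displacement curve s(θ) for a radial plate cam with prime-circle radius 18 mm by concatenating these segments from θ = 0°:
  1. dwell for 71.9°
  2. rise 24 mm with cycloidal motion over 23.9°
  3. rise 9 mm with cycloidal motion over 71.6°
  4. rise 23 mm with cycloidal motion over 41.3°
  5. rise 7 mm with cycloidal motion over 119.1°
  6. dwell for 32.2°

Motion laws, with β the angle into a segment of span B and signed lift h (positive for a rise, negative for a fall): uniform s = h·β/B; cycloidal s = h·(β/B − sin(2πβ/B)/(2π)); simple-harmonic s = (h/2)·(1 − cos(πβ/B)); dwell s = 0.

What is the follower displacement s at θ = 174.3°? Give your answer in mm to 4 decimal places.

seg 1 [0°–71.9°] dwell: s stays 0.0000
seg 2 [71.9°–95.8°] cycloidal, h=24: full span → s += 24 → s = 24.0000
seg 3 [95.8°–167.4°] cycloidal, h=9: full span → s += 9 → s = 33.0000
seg 4 [167.4°–208.7°] cycloidal, h=23: θ=174.3° here. β=6.9, B=41.3. 23·(0.1671 − sin(2π·0.1671)/(2π)) = 0.6678 → s = 33.6678

33.6678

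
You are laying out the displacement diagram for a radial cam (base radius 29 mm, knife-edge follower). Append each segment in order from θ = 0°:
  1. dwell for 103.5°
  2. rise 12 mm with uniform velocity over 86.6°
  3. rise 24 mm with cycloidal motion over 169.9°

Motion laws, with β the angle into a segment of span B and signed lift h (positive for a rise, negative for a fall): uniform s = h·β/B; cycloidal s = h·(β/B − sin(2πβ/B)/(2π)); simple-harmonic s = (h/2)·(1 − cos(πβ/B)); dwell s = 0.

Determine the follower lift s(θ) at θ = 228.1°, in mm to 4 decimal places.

seg 1 [0°–103.5°] dwell: s stays 0.0000
seg 2 [103.5°–190.1°] uniform, h=12: full span → s += 12 → s = 12.0000
seg 3 [190.1°–360°] cycloidal, h=24: θ=228.1° here. β=38, B=169.9. 24·(0.2237 − sin(2π·0.2237)/(2π)) = 1.6003 → s = 13.6003

13.6003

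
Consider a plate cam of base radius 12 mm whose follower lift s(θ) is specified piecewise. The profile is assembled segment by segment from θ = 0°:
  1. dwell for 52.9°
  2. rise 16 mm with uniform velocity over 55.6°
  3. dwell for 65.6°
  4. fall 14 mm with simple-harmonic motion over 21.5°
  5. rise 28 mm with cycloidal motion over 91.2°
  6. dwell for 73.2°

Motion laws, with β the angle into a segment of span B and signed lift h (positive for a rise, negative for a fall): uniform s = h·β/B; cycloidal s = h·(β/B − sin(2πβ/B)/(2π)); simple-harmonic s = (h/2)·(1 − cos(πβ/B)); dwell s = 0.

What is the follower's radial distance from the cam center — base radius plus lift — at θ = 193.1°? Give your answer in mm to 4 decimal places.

seg 1 [0°–52.9°] dwell: s stays 0.0000
seg 2 [52.9°–108.5°] uniform, h=16: full span → s += 16 → s = 16.0000
seg 3 [108.5°–174.1°] dwell: s stays 16.0000
seg 4 [174.1°–195.6°] simple-harmonic, h=-14: θ=193.1° here. β=19, B=21.5. -14/2·(1 − cos(π·0.8837)) = -13.5381 → s = 2.4619
radial distance = base radius + s = 12 + 2.4619 = 14.4619

14.4619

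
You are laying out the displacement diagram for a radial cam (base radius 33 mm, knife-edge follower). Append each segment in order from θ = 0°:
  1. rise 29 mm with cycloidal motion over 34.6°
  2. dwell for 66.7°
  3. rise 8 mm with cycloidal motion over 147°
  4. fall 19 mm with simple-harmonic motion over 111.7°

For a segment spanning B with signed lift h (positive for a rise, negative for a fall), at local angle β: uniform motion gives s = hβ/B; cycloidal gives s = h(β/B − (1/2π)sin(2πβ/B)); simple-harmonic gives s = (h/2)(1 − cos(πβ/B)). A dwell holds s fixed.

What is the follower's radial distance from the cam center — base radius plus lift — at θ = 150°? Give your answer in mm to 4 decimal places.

seg 1 [0°–34.6°] cycloidal, h=29: full span → s += 29 → s = 29.0000
seg 2 [34.6°–101.3°] dwell: s stays 29.0000
seg 3 [101.3°–248.3°] cycloidal, h=8: θ=150° here. β=48.7, B=147. 8·(0.3313 − sin(2π·0.3313)/(2π)) = 1.5396 → s = 30.5396
radial distance = base radius + s = 33 + 30.5396 = 63.5396

63.5396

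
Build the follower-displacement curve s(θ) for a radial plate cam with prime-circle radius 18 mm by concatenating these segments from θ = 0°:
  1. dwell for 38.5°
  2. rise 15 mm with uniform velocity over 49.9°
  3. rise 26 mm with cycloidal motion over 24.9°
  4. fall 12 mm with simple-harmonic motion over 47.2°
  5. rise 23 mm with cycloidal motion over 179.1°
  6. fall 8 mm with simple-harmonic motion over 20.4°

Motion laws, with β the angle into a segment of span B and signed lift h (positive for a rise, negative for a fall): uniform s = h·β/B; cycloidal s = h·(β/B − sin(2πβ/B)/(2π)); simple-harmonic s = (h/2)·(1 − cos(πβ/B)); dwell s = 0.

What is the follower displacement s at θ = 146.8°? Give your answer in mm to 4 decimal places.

seg 1 [0°–38.5°] dwell: s stays 0.0000
seg 2 [38.5°–88.4°] uniform, h=15: full span → s += 15 → s = 15.0000
seg 3 [88.4°–113.3°] cycloidal, h=26: full span → s += 26 → s = 41.0000
seg 4 [113.3°–160.5°] simple-harmonic, h=-12: θ=146.8° here. β=33.5, B=47.2. -12/2·(1 − cos(π·0.7097)) = -9.6737 → s = 31.3263

31.3263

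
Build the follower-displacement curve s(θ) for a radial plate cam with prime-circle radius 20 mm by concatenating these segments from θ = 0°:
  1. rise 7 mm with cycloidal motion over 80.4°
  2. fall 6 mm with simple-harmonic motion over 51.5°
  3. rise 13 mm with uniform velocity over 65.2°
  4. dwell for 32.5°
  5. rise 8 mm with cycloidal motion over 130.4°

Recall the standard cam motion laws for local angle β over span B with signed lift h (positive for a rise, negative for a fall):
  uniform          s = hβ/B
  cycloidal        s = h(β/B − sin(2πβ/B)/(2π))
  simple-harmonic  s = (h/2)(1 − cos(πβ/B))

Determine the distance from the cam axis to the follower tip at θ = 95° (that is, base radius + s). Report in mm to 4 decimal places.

seg 1 [0°–80.4°] cycloidal, h=7: full span → s += 7 → s = 7.0000
seg 2 [80.4°–131.9°] simple-harmonic, h=-6: θ=95° here. β=14.6, B=51.5. -6/2·(1 − cos(π·0.2835)) = -1.1132 → s = 5.8868
radial distance = base radius + s = 20 + 5.8868 = 25.8868

25.8868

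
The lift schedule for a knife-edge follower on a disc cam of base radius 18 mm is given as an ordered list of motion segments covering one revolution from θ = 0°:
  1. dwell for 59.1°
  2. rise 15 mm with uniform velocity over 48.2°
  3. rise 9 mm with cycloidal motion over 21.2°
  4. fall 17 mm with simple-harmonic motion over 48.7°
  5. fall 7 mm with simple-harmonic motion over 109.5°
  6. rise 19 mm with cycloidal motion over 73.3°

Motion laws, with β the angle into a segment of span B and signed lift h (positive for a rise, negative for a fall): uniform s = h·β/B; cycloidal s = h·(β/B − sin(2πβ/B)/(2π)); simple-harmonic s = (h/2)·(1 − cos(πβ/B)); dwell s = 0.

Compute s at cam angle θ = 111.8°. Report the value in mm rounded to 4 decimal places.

seg 1 [0°–59.1°] dwell: s stays 0.0000
seg 2 [59.1°–107.3°] uniform, h=15: full span → s += 15 → s = 15.0000
seg 3 [107.3°–128.5°] cycloidal, h=9: θ=111.8° here. β=4.5, B=21.2. 9·(0.2123 − sin(2π·0.2123)/(2π)) = 0.5181 → s = 15.5181

15.5181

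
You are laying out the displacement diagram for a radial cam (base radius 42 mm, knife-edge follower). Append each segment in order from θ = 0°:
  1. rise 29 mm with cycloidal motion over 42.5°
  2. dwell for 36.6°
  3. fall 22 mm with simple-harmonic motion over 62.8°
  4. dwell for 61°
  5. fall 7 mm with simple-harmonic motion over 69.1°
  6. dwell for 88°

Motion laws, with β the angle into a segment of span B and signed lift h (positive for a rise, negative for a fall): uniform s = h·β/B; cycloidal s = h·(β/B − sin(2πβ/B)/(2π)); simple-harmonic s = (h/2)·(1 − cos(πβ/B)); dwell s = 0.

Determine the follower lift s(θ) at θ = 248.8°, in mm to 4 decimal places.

seg 1 [0°–42.5°] cycloidal, h=29: full span → s += 29 → s = 29.0000
seg 2 [42.5°–79.1°] dwell: s stays 29.0000
seg 3 [79.1°–141.9°] simple-harmonic, h=-22: full span → s += -22 → s = 7.0000
seg 4 [141.9°–202.9°] dwell: s stays 7.0000
seg 5 [202.9°–272°] simple-harmonic, h=-7: θ=248.8° here. β=45.9, B=69.1. -7/2·(1 − cos(π·0.6643)) = -5.2270 → s = 1.7730

1.7730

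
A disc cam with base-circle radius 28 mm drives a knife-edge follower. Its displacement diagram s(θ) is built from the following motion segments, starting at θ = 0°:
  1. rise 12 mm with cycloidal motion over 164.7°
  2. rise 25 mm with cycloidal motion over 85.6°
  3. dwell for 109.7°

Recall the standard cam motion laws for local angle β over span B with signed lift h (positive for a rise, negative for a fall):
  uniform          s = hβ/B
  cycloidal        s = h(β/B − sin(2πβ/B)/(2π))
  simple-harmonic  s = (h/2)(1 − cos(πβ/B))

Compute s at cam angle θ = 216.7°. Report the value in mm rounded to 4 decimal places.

seg 1 [0°–164.7°] cycloidal, h=12: full span → s += 12 → s = 12.0000
seg 2 [164.7°–250.3°] cycloidal, h=25: θ=216.7° here. β=52, B=85.6. 25·(0.6075 − sin(2π·0.6075)/(2π)) = 17.6742 → s = 29.6742

29.6742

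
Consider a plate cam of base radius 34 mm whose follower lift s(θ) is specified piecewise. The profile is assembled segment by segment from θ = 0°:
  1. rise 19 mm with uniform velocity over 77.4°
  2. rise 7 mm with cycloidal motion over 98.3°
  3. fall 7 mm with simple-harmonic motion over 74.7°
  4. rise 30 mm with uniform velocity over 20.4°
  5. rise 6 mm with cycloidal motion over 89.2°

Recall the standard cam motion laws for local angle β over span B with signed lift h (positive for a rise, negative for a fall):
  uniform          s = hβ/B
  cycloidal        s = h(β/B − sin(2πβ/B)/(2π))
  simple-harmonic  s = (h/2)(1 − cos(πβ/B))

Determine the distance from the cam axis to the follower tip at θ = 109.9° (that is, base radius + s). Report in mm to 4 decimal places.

seg 1 [0°–77.4°] uniform, h=19: full span → s += 19 → s = 19.0000
seg 2 [77.4°–175.7°] cycloidal, h=7: θ=109.9° here. β=32.5, B=98.3. 7·(0.3306 − sin(2π·0.3306)/(2π)) = 1.3402 → s = 20.3402
radial distance = base radius + s = 34 + 20.3402 = 54.3402

54.3402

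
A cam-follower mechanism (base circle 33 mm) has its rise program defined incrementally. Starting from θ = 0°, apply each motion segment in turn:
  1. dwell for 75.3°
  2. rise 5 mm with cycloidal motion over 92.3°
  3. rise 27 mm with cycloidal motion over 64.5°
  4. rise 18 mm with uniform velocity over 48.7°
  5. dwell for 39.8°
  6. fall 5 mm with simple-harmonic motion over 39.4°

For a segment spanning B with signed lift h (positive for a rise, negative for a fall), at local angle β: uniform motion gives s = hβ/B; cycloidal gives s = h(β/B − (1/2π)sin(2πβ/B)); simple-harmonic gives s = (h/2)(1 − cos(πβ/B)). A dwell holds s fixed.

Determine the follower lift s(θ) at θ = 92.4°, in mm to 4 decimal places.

seg 1 [0°–75.3°] dwell: s stays 0.0000
seg 2 [75.3°–167.6°] cycloidal, h=5: θ=92.4° here. β=17.1, B=92.3. 5·(0.1853 − sin(2π·0.1853)/(2π)) = 0.1955 → s = 0.1955

0.1955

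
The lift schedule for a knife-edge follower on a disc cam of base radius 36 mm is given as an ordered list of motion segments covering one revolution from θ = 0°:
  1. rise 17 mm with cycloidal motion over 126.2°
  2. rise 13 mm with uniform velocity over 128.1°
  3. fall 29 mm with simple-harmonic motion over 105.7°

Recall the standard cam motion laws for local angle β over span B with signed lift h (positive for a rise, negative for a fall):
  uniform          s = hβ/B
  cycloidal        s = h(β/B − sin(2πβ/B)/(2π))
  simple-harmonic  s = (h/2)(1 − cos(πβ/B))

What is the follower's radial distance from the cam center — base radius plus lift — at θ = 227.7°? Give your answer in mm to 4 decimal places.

seg 1 [0°–126.2°] cycloidal, h=17: full span → s += 17 → s = 17.0000
seg 2 [126.2°–254.3°] uniform, h=13: θ=227.7° here. β=101.5, B=128.1. 13·101.5/128.1 = 10.3005 → s = 27.3005
radial distance = base radius + s = 36 + 27.3005 = 63.3005

63.3005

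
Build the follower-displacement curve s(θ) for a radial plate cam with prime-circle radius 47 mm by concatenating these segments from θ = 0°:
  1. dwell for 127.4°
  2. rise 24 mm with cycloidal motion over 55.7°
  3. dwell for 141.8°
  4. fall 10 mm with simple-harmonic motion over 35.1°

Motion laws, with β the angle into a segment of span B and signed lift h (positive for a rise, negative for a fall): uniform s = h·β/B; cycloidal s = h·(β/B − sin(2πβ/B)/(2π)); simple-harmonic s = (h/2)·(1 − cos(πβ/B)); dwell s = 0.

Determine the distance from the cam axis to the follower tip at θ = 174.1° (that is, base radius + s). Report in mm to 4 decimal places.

seg 1 [0°–127.4°] dwell: s stays 0.0000
seg 2 [127.4°–183.1°] cycloidal, h=24: θ=174.1° here. β=46.7, B=55.7. 24·(0.8384 − sin(2π·0.8384)/(2π)) = 23.3673 → s = 23.3673
radial distance = base radius + s = 47 + 23.3673 = 70.3673

70.3673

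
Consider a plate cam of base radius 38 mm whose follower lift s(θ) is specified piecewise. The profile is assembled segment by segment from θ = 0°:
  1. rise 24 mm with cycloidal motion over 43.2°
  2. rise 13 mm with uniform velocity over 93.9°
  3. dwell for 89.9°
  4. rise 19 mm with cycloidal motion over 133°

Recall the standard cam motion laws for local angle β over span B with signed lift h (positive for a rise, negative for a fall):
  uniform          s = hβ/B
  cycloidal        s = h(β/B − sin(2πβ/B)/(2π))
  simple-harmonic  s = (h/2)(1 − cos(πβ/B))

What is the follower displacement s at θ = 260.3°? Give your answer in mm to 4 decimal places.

seg 1 [0°–43.2°] cycloidal, h=24: full span → s += 24 → s = 24.0000
seg 2 [43.2°–137.1°] uniform, h=13: full span → s += 13 → s = 37.0000
seg 3 [137.1°–227°] dwell: s stays 37.0000
seg 4 [227°–360°] cycloidal, h=19: θ=260.3° here. β=33.3, B=133. 19·(0.2504 − sin(2π·0.2504)/(2π)) = 1.7332 → s = 38.7332

38.7332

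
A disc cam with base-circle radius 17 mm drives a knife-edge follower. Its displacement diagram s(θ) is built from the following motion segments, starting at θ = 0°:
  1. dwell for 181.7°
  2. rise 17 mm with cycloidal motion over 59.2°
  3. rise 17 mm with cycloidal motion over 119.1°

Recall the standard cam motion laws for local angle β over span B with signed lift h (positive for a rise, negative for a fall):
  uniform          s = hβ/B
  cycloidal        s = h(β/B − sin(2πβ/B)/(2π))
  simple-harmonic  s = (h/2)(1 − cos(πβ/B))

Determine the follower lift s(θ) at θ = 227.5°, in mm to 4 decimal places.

seg 1 [0°–181.7°] dwell: s stays 0.0000
seg 2 [181.7°–240.9°] cycloidal, h=17: θ=227.5° here. β=45.8, B=59.2. 17·(0.7736 − sin(2π·0.7736)/(2π)) = 15.8278 → s = 15.8278

15.8278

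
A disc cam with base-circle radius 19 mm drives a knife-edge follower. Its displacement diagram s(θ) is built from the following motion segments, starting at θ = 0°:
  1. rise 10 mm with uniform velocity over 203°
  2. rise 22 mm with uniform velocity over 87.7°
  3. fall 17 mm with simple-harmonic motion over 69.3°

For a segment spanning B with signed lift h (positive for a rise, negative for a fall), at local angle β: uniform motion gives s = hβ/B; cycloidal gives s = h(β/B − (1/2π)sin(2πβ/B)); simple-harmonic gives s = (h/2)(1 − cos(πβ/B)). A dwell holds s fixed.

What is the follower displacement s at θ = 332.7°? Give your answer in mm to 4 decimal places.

seg 1 [0°–203°] uniform, h=10: full span → s += 10 → s = 10.0000
seg 2 [203°–290.7°] uniform, h=22: full span → s += 22 → s = 32.0000
seg 3 [290.7°–360°] simple-harmonic, h=-17: θ=332.7° here. β=42, B=69.3. -17/2·(1 − cos(π·0.6061)) = -11.2801 → s = 20.7199

20.7199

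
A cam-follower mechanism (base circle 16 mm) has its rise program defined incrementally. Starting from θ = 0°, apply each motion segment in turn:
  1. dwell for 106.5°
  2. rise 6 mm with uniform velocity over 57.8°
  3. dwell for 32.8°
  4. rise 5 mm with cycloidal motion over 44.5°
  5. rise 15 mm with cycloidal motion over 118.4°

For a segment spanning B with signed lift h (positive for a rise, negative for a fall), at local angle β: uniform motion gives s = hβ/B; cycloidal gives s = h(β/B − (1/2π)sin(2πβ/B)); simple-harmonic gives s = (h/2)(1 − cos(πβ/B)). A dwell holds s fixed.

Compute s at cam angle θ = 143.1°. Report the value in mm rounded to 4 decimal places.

seg 1 [0°–106.5°] dwell: s stays 0.0000
seg 2 [106.5°–164.3°] uniform, h=6: θ=143.1° here. β=36.6, B=57.8. 6·36.6/57.8 = 3.7993 → s = 3.7993

3.7993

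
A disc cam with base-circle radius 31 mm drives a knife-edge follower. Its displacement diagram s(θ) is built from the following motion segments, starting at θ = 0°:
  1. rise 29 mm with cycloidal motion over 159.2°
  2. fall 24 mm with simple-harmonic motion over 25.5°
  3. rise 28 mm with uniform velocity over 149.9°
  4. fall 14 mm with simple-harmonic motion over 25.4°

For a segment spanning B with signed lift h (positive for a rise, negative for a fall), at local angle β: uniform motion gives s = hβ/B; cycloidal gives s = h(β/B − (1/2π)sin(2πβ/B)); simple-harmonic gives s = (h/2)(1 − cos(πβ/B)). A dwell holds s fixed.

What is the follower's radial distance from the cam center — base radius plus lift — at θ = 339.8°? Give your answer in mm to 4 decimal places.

seg 1 [0°–159.2°] cycloidal, h=29: full span → s += 29 → s = 29.0000
seg 2 [159.2°–184.7°] simple-harmonic, h=-24: full span → s += -24 → s = 5.0000
seg 3 [184.7°–334.6°] uniform, h=28: full span → s += 28 → s = 33.0000
seg 4 [334.6°–360°] simple-harmonic, h=-14: θ=339.8° here. β=5.2, B=25.4. -14/2·(1 − cos(π·0.2047)) = -1.3986 → s = 31.6014
radial distance = base radius + s = 31 + 31.6014 = 62.6014

62.6014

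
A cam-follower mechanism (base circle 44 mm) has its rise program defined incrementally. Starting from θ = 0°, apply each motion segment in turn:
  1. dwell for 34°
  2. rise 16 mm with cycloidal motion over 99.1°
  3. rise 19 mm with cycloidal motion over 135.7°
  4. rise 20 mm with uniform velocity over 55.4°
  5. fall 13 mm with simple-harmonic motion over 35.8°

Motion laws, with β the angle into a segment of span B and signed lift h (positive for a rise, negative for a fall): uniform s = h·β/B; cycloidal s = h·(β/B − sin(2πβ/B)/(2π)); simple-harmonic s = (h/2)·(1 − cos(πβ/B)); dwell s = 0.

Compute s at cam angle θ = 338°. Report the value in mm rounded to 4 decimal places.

seg 1 [0°–34°] dwell: s stays 0.0000
seg 2 [34°–133.1°] cycloidal, h=16: full span → s += 16 → s = 16.0000
seg 3 [133.1°–268.8°] cycloidal, h=19: full span → s += 19 → s = 35.0000
seg 4 [268.8°–324.2°] uniform, h=20: full span → s += 20 → s = 55.0000
seg 5 [324.2°–360°] simple-harmonic, h=-13: θ=338° here. β=13.8, B=35.8. -13/2·(1 − cos(π·0.3855)) = -4.2115 → s = 50.7885

50.7885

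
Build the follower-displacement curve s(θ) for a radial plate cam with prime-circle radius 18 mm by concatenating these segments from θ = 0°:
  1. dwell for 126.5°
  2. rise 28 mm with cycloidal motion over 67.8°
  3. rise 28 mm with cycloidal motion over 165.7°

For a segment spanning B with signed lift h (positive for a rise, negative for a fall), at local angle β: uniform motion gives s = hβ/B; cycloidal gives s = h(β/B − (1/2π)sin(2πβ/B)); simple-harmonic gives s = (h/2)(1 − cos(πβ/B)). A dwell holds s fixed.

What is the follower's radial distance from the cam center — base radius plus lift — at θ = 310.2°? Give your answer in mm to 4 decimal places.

seg 1 [0°–126.5°] dwell: s stays 0.0000
seg 2 [126.5°–194.3°] cycloidal, h=28: full span → s += 28 → s = 28.0000
seg 3 [194.3°–360°] cycloidal, h=28: θ=310.2° here. β=115.9, B=165.7. 28·(0.6995 − sin(2π·0.6995)/(2π)) = 23.8183 → s = 51.8183
radial distance = base radius + s = 18 + 51.8183 = 69.8183

69.8183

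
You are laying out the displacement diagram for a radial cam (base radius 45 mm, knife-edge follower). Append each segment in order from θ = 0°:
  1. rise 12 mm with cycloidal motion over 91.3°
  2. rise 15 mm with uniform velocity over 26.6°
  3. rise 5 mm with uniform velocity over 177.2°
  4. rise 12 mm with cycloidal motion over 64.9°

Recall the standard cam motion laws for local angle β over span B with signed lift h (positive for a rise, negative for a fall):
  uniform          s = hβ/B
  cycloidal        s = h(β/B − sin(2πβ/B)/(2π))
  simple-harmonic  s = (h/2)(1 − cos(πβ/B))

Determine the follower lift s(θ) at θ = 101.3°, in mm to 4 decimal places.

seg 1 [0°–91.3°] cycloidal, h=12: full span → s += 12 → s = 12.0000
seg 2 [91.3°–117.9°] uniform, h=15: θ=101.3° here. β=10, B=26.6. 15·10/26.6 = 5.6391 → s = 17.6391

17.6391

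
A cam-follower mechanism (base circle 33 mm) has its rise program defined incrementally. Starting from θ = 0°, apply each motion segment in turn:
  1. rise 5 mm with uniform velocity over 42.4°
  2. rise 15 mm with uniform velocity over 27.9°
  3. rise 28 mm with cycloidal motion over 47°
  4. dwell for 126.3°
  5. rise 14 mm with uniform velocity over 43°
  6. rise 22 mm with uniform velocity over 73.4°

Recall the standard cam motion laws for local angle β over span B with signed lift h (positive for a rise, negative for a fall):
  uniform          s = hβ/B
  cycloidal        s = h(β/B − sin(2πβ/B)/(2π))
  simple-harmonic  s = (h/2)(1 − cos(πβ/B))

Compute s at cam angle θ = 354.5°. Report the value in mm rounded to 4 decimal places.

seg 1 [0°–42.4°] uniform, h=5: full span → s += 5 → s = 5.0000
seg 2 [42.4°–70.3°] uniform, h=15: full span → s += 15 → s = 20.0000
seg 3 [70.3°–117.3°] cycloidal, h=28: full span → s += 28 → s = 48.0000
seg 4 [117.3°–243.6°] dwell: s stays 48.0000
seg 5 [243.6°–286.6°] uniform, h=14: full span → s += 14 → s = 62.0000
seg 6 [286.6°–360°] uniform, h=22: θ=354.5° here. β=67.9, B=73.4. 22·67.9/73.4 = 20.3515 → s = 82.3515

82.3515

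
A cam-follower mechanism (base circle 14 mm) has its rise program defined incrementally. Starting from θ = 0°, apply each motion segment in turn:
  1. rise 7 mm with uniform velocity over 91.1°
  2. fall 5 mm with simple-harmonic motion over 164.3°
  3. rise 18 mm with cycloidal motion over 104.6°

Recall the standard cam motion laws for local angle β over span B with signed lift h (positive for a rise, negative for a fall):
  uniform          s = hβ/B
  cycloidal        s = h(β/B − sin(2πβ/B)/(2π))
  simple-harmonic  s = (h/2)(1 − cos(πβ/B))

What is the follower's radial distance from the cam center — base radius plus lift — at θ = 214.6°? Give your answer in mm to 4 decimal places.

seg 1 [0°–91.1°] uniform, h=7: full span → s += 7 → s = 7.0000
seg 2 [91.1°–255.4°] simple-harmonic, h=-5: θ=214.6° here. β=123.5, B=164.3. -5/2·(1 − cos(π·0.7517)) = -4.2770 → s = 2.7230
radial distance = base radius + s = 14 + 2.7230 = 16.7230

16.7230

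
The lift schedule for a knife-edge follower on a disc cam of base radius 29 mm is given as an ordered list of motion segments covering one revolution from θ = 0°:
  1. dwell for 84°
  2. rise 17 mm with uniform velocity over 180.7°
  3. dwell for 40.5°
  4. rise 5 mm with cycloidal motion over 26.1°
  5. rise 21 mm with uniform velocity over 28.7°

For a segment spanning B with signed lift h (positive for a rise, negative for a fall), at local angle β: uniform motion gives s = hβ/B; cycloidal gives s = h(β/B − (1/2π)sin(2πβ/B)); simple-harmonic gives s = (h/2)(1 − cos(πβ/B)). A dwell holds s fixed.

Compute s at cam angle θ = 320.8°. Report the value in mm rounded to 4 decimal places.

seg 1 [0°–84°] dwell: s stays 0.0000
seg 2 [84°–264.7°] uniform, h=17: full span → s += 17 → s = 17.0000
seg 3 [264.7°–305.2°] dwell: s stays 17.0000
seg 4 [305.2°–331.3°] cycloidal, h=5: θ=320.8° here. β=15.6, B=26.1. 5·(0.5977 − sin(2π·0.5977)/(2π)) = 3.4469 → s = 20.4469

20.4469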